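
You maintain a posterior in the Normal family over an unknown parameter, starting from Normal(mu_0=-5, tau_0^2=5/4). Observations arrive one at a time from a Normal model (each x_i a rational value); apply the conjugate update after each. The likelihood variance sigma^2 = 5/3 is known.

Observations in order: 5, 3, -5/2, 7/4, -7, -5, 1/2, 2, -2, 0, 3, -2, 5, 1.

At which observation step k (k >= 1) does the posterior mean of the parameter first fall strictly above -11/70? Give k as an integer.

obs 1: x=5 → posterior Normal(-5/7, 5/7)
obs 2: x=3 → posterior Normal(2/5, 1/2)
obs 3: x=-5/2 → posterior Normal(-7/26, 5/13)
obs 4: x=7/4 → posterior Normal(7/64, 5/16)
obs 5: x=-7 → posterior Normal(-77/76, 5/19)
obs 6: x=-5 → posterior Normal(-137/88, 5/22)
obs 7: x=1/2 → posterior Normal(-131/100, 1/5)
obs 8: x=2 → posterior Normal(-107/112, 5/28)
obs 9: x=-2 → posterior Normal(-131/124, 5/31)
obs 10: x=0 → posterior Normal(-131/136, 5/34)
obs 11: x=3 → posterior Normal(-95/148, 5/37)
obs 12: x=-2 → posterior Normal(-119/160, 1/8)
obs 13: x=5 → posterior Normal(-59/172, 5/43)
obs 14: x=1 → posterior Normal(-47/184, 5/46)

k = 2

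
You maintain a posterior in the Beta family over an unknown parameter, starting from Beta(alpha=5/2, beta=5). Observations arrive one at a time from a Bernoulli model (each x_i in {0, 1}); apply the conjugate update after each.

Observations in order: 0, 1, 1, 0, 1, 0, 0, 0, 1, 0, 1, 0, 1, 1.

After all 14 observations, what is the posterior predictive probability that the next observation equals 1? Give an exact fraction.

19/43

obs 1: x=0 → posterior Beta(5/2, 6)
obs 2: x=1 → posterior Beta(7/2, 6)
obs 3: x=1 → posterior Beta(9/2, 6)
obs 4: x=0 → posterior Beta(9/2, 7)
obs 5: x=1 → posterior Beta(11/2, 7)
obs 6: x=0 → posterior Beta(11/2, 8)
obs 7: x=0 → posterior Beta(11/2, 9)
obs 8: x=0 → posterior Beta(11/2, 10)
obs 9: x=1 → posterior Beta(13/2, 10)
obs 10: x=0 → posterior Beta(13/2, 11)
obs 11: x=1 → posterior Beta(15/2, 11)
obs 12: x=0 → posterior Beta(15/2, 12)
obs 13: x=1 → posterior Beta(17/2, 12)
obs 14: x=1 → posterior Beta(19/2, 12)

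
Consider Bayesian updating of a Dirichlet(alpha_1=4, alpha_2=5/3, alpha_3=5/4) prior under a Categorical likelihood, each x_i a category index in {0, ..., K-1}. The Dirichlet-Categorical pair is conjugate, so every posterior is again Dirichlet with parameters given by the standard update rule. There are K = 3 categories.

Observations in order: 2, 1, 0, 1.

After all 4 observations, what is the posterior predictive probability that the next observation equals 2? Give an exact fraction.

27/131

obs 1: x=2 → posterior Dirichlet(4, 5/3, 9/4)
obs 2: x=1 → posterior Dirichlet(4, 8/3, 9/4)
obs 3: x=0 → posterior Dirichlet(5, 8/3, 9/4)
obs 4: x=1 → posterior Dirichlet(5, 11/3, 9/4)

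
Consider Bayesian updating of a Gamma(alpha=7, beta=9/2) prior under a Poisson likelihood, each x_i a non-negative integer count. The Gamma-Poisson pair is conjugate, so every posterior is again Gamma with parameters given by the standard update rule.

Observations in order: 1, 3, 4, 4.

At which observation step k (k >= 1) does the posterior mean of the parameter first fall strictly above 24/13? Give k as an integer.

k = 3

obs 1: x=1 → posterior Gamma(8, 11/2)
obs 2: x=3 → posterior Gamma(11, 13/2)
obs 3: x=4 → posterior Gamma(15, 15/2)
obs 4: x=4 → posterior Gamma(19, 17/2)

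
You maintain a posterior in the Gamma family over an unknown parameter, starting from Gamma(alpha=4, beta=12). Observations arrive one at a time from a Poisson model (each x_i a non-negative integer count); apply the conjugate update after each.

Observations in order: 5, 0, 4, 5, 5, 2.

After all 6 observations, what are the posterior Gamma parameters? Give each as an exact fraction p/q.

alpha=25, beta=18

obs 1: x=5 → posterior Gamma(9, 13)
obs 2: x=0 → posterior Gamma(9, 14)
obs 3: x=4 → posterior Gamma(13, 15)
obs 4: x=5 → posterior Gamma(18, 16)
obs 5: x=5 → posterior Gamma(23, 17)
obs 6: x=2 → posterior Gamma(25, 18)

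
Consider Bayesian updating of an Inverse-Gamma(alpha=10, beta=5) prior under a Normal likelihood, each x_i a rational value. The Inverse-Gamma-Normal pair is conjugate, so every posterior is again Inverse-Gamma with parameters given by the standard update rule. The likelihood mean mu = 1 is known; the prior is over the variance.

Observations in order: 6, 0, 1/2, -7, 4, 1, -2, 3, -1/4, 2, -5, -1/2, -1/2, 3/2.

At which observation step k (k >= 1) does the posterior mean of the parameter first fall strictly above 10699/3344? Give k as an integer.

obs 1: x=6 → posterior Inverse-Gamma(21/2, 35/2)
obs 2: x=0 → posterior Inverse-Gamma(11, 18)
obs 3: x=1/2 → posterior Inverse-Gamma(23/2, 145/8)
obs 4: x=-7 → posterior Inverse-Gamma(12, 401/8)
obs 5: x=4 → posterior Inverse-Gamma(25/2, 437/8)
obs 6: x=1 → posterior Inverse-Gamma(13, 437/8)
obs 7: x=-2 → posterior Inverse-Gamma(27/2, 473/8)
obs 8: x=3 → posterior Inverse-Gamma(14, 489/8)
obs 9: x=-1/4 → posterior Inverse-Gamma(29/2, 1981/32)
obs 10: x=2 → posterior Inverse-Gamma(15, 1997/32)
obs 11: x=-5 → posterior Inverse-Gamma(31/2, 2573/32)
obs 12: x=-1/2 → posterior Inverse-Gamma(16, 2609/32)
obs 13: x=-1/2 → posterior Inverse-Gamma(33/2, 2645/32)
obs 14: x=3/2 → posterior Inverse-Gamma(17, 2649/32)

k = 4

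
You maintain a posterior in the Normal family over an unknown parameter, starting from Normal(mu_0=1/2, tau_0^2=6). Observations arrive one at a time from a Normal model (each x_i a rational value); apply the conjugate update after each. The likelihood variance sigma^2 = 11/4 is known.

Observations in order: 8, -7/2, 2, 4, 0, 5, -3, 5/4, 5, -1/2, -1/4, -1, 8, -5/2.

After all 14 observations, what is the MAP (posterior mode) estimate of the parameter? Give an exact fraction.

obs 1: x=8 → posterior Normal(79/14, 66/35)
obs 2: x=-7/2 → posterior Normal(227/118, 66/59)
obs 3: x=2 → posterior Normal(323/166, 66/83)
obs 4: x=4 → posterior Normal(515/214, 66/107)
obs 5: x=0 → posterior Normal(515/262, 66/131)
obs 6: x=5 → posterior Normal(151/62, 66/155)
obs 7: x=-3 → posterior Normal(611/358, 66/179)
obs 8: x=5/4 → posterior Normal(671/406, 66/203)
obs 9: x=5 → posterior Normal(911/454, 66/227)
obs 10: x=-1/2 → posterior Normal(887/502, 66/251)
obs 11: x=-1/4 → posterior Normal(35/22, 6/25)
obs 12: x=-1 → posterior Normal(827/598, 66/299)
obs 13: x=8 → posterior Normal(1211/646, 66/323)
obs 14: x=-5/2 → posterior Normal(1091/694, 66/347)

1091/694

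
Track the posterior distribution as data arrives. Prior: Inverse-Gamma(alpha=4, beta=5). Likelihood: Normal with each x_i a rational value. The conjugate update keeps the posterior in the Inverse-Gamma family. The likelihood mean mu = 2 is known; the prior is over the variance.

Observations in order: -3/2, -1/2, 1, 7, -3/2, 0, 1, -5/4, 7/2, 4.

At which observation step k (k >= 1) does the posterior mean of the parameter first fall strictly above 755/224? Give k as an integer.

obs 1: x=-3/2 → posterior Inverse-Gamma(9/2, 89/8)
obs 2: x=-1/2 → posterior Inverse-Gamma(5, 57/4)
obs 3: x=1 → posterior Inverse-Gamma(11/2, 59/4)
obs 4: x=7 → posterior Inverse-Gamma(6, 109/4)
obs 5: x=-3/2 → posterior Inverse-Gamma(13/2, 267/8)
obs 6: x=0 → posterior Inverse-Gamma(7, 283/8)
obs 7: x=1 → posterior Inverse-Gamma(15/2, 287/8)
obs 8: x=-5/4 → posterior Inverse-Gamma(8, 1317/32)
obs 9: x=7/2 → posterior Inverse-Gamma(17/2, 1353/32)
obs 10: x=4 → posterior Inverse-Gamma(9, 1417/32)

k = 2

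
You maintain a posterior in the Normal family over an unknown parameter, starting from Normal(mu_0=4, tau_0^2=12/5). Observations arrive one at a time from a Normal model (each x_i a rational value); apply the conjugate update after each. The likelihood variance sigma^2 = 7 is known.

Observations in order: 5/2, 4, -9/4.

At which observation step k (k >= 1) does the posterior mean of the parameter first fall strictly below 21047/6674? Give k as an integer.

k = 3

obs 1: x=5/2 → posterior Normal(170/47, 84/47)
obs 2: x=4 → posterior Normal(218/59, 84/59)
obs 3: x=-9/4 → posterior Normal(191/71, 84/71)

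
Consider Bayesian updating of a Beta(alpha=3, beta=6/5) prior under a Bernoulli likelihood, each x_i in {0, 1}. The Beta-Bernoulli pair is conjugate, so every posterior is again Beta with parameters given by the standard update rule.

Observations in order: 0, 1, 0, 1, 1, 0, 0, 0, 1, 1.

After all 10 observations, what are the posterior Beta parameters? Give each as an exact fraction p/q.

obs 1: x=0 → posterior Beta(3, 11/5)
obs 2: x=1 → posterior Beta(4, 11/5)
obs 3: x=0 → posterior Beta(4, 16/5)
obs 4: x=1 → posterior Beta(5, 16/5)
obs 5: x=1 → posterior Beta(6, 16/5)
obs 6: x=0 → posterior Beta(6, 21/5)
obs 7: x=0 → posterior Beta(6, 26/5)
obs 8: x=0 → posterior Beta(6, 31/5)
obs 9: x=1 → posterior Beta(7, 31/5)
obs 10: x=1 → posterior Beta(8, 31/5)

alpha=8, beta=31/5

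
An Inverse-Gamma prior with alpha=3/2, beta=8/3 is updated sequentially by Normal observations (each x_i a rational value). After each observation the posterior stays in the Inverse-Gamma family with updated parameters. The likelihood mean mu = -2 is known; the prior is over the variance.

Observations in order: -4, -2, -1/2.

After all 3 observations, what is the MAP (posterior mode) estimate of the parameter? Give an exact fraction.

obs 1: x=-4 → posterior Inverse-Gamma(2, 14/3)
obs 2: x=-2 → posterior Inverse-Gamma(5/2, 14/3)
obs 3: x=-1/2 → posterior Inverse-Gamma(3, 139/24)

139/96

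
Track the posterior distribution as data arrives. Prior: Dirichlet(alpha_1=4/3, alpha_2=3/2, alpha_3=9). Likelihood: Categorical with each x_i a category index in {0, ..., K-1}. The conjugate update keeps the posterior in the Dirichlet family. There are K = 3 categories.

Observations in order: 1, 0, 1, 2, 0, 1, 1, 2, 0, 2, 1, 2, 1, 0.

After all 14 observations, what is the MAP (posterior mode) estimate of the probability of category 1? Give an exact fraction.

39/137

obs 1: x=1 → posterior Dirichlet(4/3, 5/2, 9)
obs 2: x=0 → posterior Dirichlet(7/3, 5/2, 9)
obs 3: x=1 → posterior Dirichlet(7/3, 7/2, 9)
obs 4: x=2 → posterior Dirichlet(7/3, 7/2, 10)
obs 5: x=0 → posterior Dirichlet(10/3, 7/2, 10)
obs 6: x=1 → posterior Dirichlet(10/3, 9/2, 10)
obs 7: x=1 → posterior Dirichlet(10/3, 11/2, 10)
obs 8: x=2 → posterior Dirichlet(10/3, 11/2, 11)
obs 9: x=0 → posterior Dirichlet(13/3, 11/2, 11)
obs 10: x=2 → posterior Dirichlet(13/3, 11/2, 12)
obs 11: x=1 → posterior Dirichlet(13/3, 13/2, 12)
obs 12: x=2 → posterior Dirichlet(13/3, 13/2, 13)
obs 13: x=1 → posterior Dirichlet(13/3, 15/2, 13)
obs 14: x=0 → posterior Dirichlet(16/3, 15/2, 13)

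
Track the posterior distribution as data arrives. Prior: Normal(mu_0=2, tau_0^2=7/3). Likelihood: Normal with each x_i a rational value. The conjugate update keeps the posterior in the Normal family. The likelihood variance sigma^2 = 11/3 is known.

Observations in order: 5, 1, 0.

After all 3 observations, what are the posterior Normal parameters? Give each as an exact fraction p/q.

mu_0=2, tau_0^2=77/96

obs 1: x=5 → posterior Normal(19/6, 77/54)
obs 2: x=1 → posterior Normal(64/25, 77/75)
obs 3: x=0 → posterior Normal(2, 77/96)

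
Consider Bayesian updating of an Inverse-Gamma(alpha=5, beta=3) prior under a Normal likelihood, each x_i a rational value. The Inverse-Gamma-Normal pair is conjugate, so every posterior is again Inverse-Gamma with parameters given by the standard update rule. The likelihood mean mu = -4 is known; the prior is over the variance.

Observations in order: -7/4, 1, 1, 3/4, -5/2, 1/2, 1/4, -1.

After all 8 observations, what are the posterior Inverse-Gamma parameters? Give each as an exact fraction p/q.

obs 1: x=-7/4 → posterior Inverse-Gamma(11/2, 177/32)
obs 2: x=1 → posterior Inverse-Gamma(6, 577/32)
obs 3: x=1 → posterior Inverse-Gamma(13/2, 977/32)
obs 4: x=3/4 → posterior Inverse-Gamma(7, 669/16)
obs 5: x=-5/2 → posterior Inverse-Gamma(15/2, 687/16)
obs 6: x=1/2 → posterior Inverse-Gamma(8, 849/16)
obs 7: x=1/4 → posterior Inverse-Gamma(17/2, 1987/32)
obs 8: x=-1 → posterior Inverse-Gamma(9, 2131/32)

alpha=9, beta=2131/32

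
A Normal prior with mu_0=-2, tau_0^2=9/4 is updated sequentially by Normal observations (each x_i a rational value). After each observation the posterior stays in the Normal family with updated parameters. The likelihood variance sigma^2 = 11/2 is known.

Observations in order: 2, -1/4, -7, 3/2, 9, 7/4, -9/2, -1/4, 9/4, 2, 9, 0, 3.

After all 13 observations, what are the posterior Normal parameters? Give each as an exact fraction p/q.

mu_0=245/278, tau_0^2=99/278

obs 1: x=2 → posterior Normal(-26/31, 99/62)
obs 2: x=-1/4 → posterior Normal(-113/160, 99/80)
obs 3: x=-7 → posterior Normal(-365/196, 99/98)
obs 4: x=3/2 → posterior Normal(-311/232, 99/116)
obs 5: x=9 → posterior Normal(13/268, 99/134)
obs 6: x=7/4 → posterior Normal(1/4, 99/152)
obs 7: x=-9/2 → posterior Normal(-43/170, 99/170)
obs 8: x=-1/4 → posterior Normal(-95/376, 99/188)
obs 9: x=9/4 → posterior Normal(-7/206, 99/206)
obs 10: x=2 → posterior Normal(29/224, 99/224)
obs 11: x=9 → posterior Normal(191/242, 9/22)
obs 12: x=0 → posterior Normal(191/260, 99/260)
obs 13: x=3 → posterior Normal(245/278, 99/278)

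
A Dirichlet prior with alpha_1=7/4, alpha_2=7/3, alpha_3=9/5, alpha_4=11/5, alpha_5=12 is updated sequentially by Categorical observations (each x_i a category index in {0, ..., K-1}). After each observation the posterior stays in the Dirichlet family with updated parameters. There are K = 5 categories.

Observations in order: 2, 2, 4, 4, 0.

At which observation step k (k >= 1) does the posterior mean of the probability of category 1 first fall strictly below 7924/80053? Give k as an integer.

k = 4

obs 1: x=2 → posterior Dirichlet(7/4, 7/3, 14/5, 11/5, 12)
obs 2: x=2 → posterior Dirichlet(7/4, 7/3, 19/5, 11/5, 12)
obs 3: x=4 → posterior Dirichlet(7/4, 7/3, 19/5, 11/5, 13)
obs 4: x=4 → posterior Dirichlet(7/4, 7/3, 19/5, 11/5, 14)
obs 5: x=0 → posterior Dirichlet(11/4, 7/3, 19/5, 11/5, 14)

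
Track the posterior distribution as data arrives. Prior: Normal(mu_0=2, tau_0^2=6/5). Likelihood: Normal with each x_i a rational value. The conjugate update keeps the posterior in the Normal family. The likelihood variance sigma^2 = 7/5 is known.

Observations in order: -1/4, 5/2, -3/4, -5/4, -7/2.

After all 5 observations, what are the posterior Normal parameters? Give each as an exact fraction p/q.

obs 1: x=-1/4 → posterior Normal(25/26, 42/65)
obs 2: x=5/2 → posterior Normal(55/38, 42/95)
obs 3: x=-3/4 → posterior Normal(23/25, 42/125)
obs 4: x=-5/4 → posterior Normal(1/2, 42/155)
obs 5: x=-7/2 → posterior Normal(-11/74, 42/185)

mu_0=-11/74, tau_0^2=42/185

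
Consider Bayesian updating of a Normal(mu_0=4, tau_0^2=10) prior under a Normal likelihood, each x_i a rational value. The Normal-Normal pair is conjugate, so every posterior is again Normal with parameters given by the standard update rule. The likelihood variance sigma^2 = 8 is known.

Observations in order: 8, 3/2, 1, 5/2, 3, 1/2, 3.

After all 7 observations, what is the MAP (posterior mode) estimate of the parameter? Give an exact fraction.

227/78

obs 1: x=8 → posterior Normal(56/9, 40/9)
obs 2: x=3/2 → posterior Normal(127/28, 20/7)
obs 3: x=1 → posterior Normal(137/38, 40/19)
obs 4: x=5/2 → posterior Normal(27/8, 5/3)
obs 5: x=3 → posterior Normal(96/29, 40/29)
obs 6: x=1/2 → posterior Normal(197/68, 20/17)
obs 7: x=3 → posterior Normal(227/78, 40/39)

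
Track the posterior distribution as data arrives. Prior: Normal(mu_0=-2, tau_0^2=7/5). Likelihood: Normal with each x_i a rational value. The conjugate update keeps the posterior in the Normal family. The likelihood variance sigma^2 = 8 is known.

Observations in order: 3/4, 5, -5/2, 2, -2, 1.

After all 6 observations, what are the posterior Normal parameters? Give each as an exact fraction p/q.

mu_0=-201/328, tau_0^2=28/41

obs 1: x=3/4 → posterior Normal(-299/188, 56/47)
obs 2: x=5 → posterior Normal(-53/72, 28/27)
obs 3: x=-5/2 → posterior Normal(-229/244, 56/61)
obs 4: x=2 → posterior Normal(-173/272, 14/17)
obs 5: x=-2 → posterior Normal(-229/300, 56/75)
obs 6: x=1 → posterior Normal(-201/328, 28/41)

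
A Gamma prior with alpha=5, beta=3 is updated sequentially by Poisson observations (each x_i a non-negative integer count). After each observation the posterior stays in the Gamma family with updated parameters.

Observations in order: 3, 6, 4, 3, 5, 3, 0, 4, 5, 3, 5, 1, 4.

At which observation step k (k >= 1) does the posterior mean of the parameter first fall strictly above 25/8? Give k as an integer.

k = 5

obs 1: x=3 → posterior Gamma(8, 4)
obs 2: x=6 → posterior Gamma(14, 5)
obs 3: x=4 → posterior Gamma(18, 6)
obs 4: x=3 → posterior Gamma(21, 7)
obs 5: x=5 → posterior Gamma(26, 8)
obs 6: x=3 → posterior Gamma(29, 9)
obs 7: x=0 → posterior Gamma(29, 10)
obs 8: x=4 → posterior Gamma(33, 11)
obs 9: x=5 → posterior Gamma(38, 12)
obs 10: x=3 → posterior Gamma(41, 13)
obs 11: x=5 → posterior Gamma(46, 14)
obs 12: x=1 → posterior Gamma(47, 15)
obs 13: x=4 → posterior Gamma(51, 16)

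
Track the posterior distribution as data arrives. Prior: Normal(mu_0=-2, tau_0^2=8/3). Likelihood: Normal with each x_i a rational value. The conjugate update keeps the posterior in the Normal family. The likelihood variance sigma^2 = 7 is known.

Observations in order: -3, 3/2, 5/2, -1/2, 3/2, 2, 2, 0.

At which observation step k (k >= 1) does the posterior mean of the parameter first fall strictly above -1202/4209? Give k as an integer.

k = 6

obs 1: x=-3 → posterior Normal(-66/29, 56/29)
obs 2: x=3/2 → posterior Normal(-54/37, 56/37)
obs 3: x=5/2 → posterior Normal(-34/45, 56/45)
obs 4: x=-1/2 → posterior Normal(-38/53, 56/53)
obs 5: x=3/2 → posterior Normal(-26/61, 56/61)
obs 6: x=2 → posterior Normal(-10/69, 56/69)
obs 7: x=2 → posterior Normal(6/77, 8/11)
obs 8: x=0 → posterior Normal(6/85, 56/85)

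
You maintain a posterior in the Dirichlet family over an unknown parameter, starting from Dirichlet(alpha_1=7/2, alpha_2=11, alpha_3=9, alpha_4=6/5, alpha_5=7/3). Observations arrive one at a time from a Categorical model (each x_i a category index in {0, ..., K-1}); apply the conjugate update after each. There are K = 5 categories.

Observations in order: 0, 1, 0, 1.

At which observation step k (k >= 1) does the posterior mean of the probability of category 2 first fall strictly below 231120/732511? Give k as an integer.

k = 2

obs 1: x=0 → posterior Dirichlet(9/2, 11, 9, 6/5, 7/3)
obs 2: x=1 → posterior Dirichlet(9/2, 12, 9, 6/5, 7/3)
obs 3: x=0 → posterior Dirichlet(11/2, 12, 9, 6/5, 7/3)
obs 4: x=1 → posterior Dirichlet(11/2, 13, 9, 6/5, 7/3)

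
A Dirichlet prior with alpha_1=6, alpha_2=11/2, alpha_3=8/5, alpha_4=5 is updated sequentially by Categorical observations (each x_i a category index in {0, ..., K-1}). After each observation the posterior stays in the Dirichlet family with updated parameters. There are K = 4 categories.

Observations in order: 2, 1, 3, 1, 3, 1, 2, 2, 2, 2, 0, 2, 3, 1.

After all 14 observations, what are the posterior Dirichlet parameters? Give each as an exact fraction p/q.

alpha_1=7, alpha_2=19/2, alpha_3=38/5, alpha_4=8

obs 1: x=2 → posterior Dirichlet(6, 11/2, 13/5, 5)
obs 2: x=1 → posterior Dirichlet(6, 13/2, 13/5, 5)
obs 3: x=3 → posterior Dirichlet(6, 13/2, 13/5, 6)
obs 4: x=1 → posterior Dirichlet(6, 15/2, 13/5, 6)
obs 5: x=3 → posterior Dirichlet(6, 15/2, 13/5, 7)
obs 6: x=1 → posterior Dirichlet(6, 17/2, 13/5, 7)
obs 7: x=2 → posterior Dirichlet(6, 17/2, 18/5, 7)
obs 8: x=2 → posterior Dirichlet(6, 17/2, 23/5, 7)
obs 9: x=2 → posterior Dirichlet(6, 17/2, 28/5, 7)
obs 10: x=2 → posterior Dirichlet(6, 17/2, 33/5, 7)
obs 11: x=0 → posterior Dirichlet(7, 17/2, 33/5, 7)
obs 12: x=2 → posterior Dirichlet(7, 17/2, 38/5, 7)
obs 13: x=3 → posterior Dirichlet(7, 17/2, 38/5, 8)
obs 14: x=1 → posterior Dirichlet(7, 19/2, 38/5, 8)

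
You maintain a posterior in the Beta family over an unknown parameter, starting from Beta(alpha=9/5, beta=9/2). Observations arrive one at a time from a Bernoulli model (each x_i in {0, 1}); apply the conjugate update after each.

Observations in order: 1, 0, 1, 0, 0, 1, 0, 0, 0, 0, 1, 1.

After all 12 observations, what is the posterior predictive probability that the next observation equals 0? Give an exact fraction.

115/183

obs 1: x=1 → posterior Beta(14/5, 9/2)
obs 2: x=0 → posterior Beta(14/5, 11/2)
obs 3: x=1 → posterior Beta(19/5, 11/2)
obs 4: x=0 → posterior Beta(19/5, 13/2)
obs 5: x=0 → posterior Beta(19/5, 15/2)
obs 6: x=1 → posterior Beta(24/5, 15/2)
obs 7: x=0 → posterior Beta(24/5, 17/2)
obs 8: x=0 → posterior Beta(24/5, 19/2)
obs 9: x=0 → posterior Beta(24/5, 21/2)
obs 10: x=0 → posterior Beta(24/5, 23/2)
obs 11: x=1 → posterior Beta(29/5, 23/2)
obs 12: x=1 → posterior Beta(34/5, 23/2)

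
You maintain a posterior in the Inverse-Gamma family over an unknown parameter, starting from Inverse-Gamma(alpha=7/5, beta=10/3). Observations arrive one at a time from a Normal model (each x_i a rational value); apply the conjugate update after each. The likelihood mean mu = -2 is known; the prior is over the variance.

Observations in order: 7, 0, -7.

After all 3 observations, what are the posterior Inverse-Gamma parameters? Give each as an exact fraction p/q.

obs 1: x=7 → posterior Inverse-Gamma(19/10, 263/6)
obs 2: x=0 → posterior Inverse-Gamma(12/5, 275/6)
obs 3: x=-7 → posterior Inverse-Gamma(29/10, 175/3)

alpha=29/10, beta=175/3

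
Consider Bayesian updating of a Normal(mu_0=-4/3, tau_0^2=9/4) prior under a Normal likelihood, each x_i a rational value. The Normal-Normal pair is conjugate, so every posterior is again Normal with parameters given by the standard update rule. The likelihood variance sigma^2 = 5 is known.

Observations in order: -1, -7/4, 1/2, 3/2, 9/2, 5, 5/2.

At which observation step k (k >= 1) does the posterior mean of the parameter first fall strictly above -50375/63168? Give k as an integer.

k = 4

obs 1: x=-1 → posterior Normal(-107/87, 45/29)
obs 2: x=-7/4 → posterior Normal(-617/456, 45/38)
obs 3: x=1/2 → posterior Normal(-563/564, 45/47)
obs 4: x=3/2 → posterior Normal(-401/672, 45/56)
obs 5: x=9/2 → posterior Normal(17/156, 9/13)
obs 6: x=5 → posterior Normal(625/888, 45/74)
obs 7: x=5/2 → posterior Normal(895/996, 45/83)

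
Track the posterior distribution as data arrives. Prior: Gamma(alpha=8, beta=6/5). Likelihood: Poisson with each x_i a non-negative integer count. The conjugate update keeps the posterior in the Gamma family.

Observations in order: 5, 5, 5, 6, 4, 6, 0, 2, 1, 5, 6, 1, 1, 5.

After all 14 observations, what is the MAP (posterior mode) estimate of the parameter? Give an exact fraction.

obs 1: x=5 → posterior Gamma(13, 11/5)
obs 2: x=5 → posterior Gamma(18, 16/5)
obs 3: x=5 → posterior Gamma(23, 21/5)
obs 4: x=6 → posterior Gamma(29, 26/5)
obs 5: x=4 → posterior Gamma(33, 31/5)
obs 6: x=6 → posterior Gamma(39, 36/5)
obs 7: x=0 → posterior Gamma(39, 41/5)
obs 8: x=2 → posterior Gamma(41, 46/5)
obs 9: x=1 → posterior Gamma(42, 51/5)
obs 10: x=5 → posterior Gamma(47, 56/5)
obs 11: x=6 → posterior Gamma(53, 61/5)
obs 12: x=1 → posterior Gamma(54, 66/5)
obs 13: x=1 → posterior Gamma(55, 71/5)
obs 14: x=5 → posterior Gamma(60, 76/5)

295/76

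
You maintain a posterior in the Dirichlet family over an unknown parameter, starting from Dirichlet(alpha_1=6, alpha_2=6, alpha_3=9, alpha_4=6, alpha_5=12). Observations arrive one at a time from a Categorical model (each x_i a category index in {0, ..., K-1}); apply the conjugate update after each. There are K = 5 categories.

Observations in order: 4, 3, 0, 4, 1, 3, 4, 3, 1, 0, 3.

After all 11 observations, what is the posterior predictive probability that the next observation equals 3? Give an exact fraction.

1/5

obs 1: x=4 → posterior Dirichlet(6, 6, 9, 6, 13)
obs 2: x=3 → posterior Dirichlet(6, 6, 9, 7, 13)
obs 3: x=0 → posterior Dirichlet(7, 6, 9, 7, 13)
obs 4: x=4 → posterior Dirichlet(7, 6, 9, 7, 14)
obs 5: x=1 → posterior Dirichlet(7, 7, 9, 7, 14)
obs 6: x=3 → posterior Dirichlet(7, 7, 9, 8, 14)
obs 7: x=4 → posterior Dirichlet(7, 7, 9, 8, 15)
obs 8: x=3 → posterior Dirichlet(7, 7, 9, 9, 15)
obs 9: x=1 → posterior Dirichlet(7, 8, 9, 9, 15)
obs 10: x=0 → posterior Dirichlet(8, 8, 9, 9, 15)
obs 11: x=3 → posterior Dirichlet(8, 8, 9, 10, 15)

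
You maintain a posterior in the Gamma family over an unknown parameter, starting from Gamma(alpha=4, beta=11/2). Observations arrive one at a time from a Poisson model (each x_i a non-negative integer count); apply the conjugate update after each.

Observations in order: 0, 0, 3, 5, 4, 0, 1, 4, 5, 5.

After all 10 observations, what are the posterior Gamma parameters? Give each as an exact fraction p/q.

obs 1: x=0 → posterior Gamma(4, 13/2)
obs 2: x=0 → posterior Gamma(4, 15/2)
obs 3: x=3 → posterior Gamma(7, 17/2)
obs 4: x=5 → posterior Gamma(12, 19/2)
obs 5: x=4 → posterior Gamma(16, 21/2)
obs 6: x=0 → posterior Gamma(16, 23/2)
obs 7: x=1 → posterior Gamma(17, 25/2)
obs 8: x=4 → posterior Gamma(21, 27/2)
obs 9: x=5 → posterior Gamma(26, 29/2)
obs 10: x=5 → posterior Gamma(31, 31/2)

alpha=31, beta=31/2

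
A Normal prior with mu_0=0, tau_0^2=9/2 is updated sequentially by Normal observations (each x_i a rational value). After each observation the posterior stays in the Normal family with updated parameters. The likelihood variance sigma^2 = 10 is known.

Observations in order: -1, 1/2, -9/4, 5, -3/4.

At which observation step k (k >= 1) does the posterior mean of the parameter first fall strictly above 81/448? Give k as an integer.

obs 1: x=-1 → posterior Normal(-9/29, 90/29)
obs 2: x=1/2 → posterior Normal(-9/76, 45/19)
obs 3: x=-9/4 → posterior Normal(-99/188, 90/47)
obs 4: x=5 → posterior Normal(81/224, 45/28)
obs 5: x=-3/4 → posterior Normal(27/130, 18/13)

k = 4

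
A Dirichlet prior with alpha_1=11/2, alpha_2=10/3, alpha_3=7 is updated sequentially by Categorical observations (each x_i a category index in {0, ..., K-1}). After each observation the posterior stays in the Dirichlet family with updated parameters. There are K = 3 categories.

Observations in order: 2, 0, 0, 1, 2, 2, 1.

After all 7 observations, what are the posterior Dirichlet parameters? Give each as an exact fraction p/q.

alpha_1=15/2, alpha_2=16/3, alpha_3=10

obs 1: x=2 → posterior Dirichlet(11/2, 10/3, 8)
obs 2: x=0 → posterior Dirichlet(13/2, 10/3, 8)
obs 3: x=0 → posterior Dirichlet(15/2, 10/3, 8)
obs 4: x=1 → posterior Dirichlet(15/2, 13/3, 8)
obs 5: x=2 → posterior Dirichlet(15/2, 13/3, 9)
obs 6: x=2 → posterior Dirichlet(15/2, 13/3, 10)
obs 7: x=1 → posterior Dirichlet(15/2, 16/3, 10)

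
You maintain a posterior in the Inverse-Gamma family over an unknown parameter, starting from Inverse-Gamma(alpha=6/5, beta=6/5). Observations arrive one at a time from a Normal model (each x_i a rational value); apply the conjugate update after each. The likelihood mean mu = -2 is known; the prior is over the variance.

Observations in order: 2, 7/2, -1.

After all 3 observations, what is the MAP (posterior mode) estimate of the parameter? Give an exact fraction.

obs 1: x=2 → posterior Inverse-Gamma(17/10, 46/5)
obs 2: x=7/2 → posterior Inverse-Gamma(11/5, 973/40)
obs 3: x=-1 → posterior Inverse-Gamma(27/10, 993/40)

993/148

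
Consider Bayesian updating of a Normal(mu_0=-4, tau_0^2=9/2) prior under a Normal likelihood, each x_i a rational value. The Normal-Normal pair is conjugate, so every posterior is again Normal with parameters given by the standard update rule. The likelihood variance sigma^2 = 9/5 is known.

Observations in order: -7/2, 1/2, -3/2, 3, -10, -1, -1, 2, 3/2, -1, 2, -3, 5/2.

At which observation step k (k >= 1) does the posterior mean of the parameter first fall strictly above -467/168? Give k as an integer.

obs 1: x=-7/2 → posterior Normal(-51/14, 9/7)
obs 2: x=1/2 → posterior Normal(-23/12, 3/4)
obs 3: x=-3/2 → posterior Normal(-61/34, 9/17)
obs 4: x=3 → posterior Normal(-31/44, 9/22)
obs 5: x=-10 → posterior Normal(-131/54, 1/3)
obs 6: x=-1 → posterior Normal(-141/64, 9/32)
obs 7: x=-1 → posterior Normal(-151/74, 9/37)
obs 8: x=2 → posterior Normal(-131/84, 3/14)
obs 9: x=3/2 → posterior Normal(-58/47, 9/47)
obs 10: x=-1 → posterior Normal(-63/52, 9/52)
obs 11: x=2 → posterior Normal(-53/57, 3/19)
obs 12: x=-3 → posterior Normal(-34/31, 9/62)
obs 13: x=5/2 → posterior Normal(-111/134, 9/67)

k = 2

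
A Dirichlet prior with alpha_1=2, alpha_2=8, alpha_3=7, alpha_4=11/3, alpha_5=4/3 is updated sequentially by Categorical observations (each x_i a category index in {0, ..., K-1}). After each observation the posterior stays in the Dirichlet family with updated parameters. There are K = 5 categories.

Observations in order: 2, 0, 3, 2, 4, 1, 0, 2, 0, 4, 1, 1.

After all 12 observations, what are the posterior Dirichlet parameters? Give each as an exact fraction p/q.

obs 1: x=2 → posterior Dirichlet(2, 8, 8, 11/3, 4/3)
obs 2: x=0 → posterior Dirichlet(3, 8, 8, 11/3, 4/3)
obs 3: x=3 → posterior Dirichlet(3, 8, 8, 14/3, 4/3)
obs 4: x=2 → posterior Dirichlet(3, 8, 9, 14/3, 4/3)
obs 5: x=4 → posterior Dirichlet(3, 8, 9, 14/3, 7/3)
obs 6: x=1 → posterior Dirichlet(3, 9, 9, 14/3, 7/3)
obs 7: x=0 → posterior Dirichlet(4, 9, 9, 14/3, 7/3)
obs 8: x=2 → posterior Dirichlet(4, 9, 10, 14/3, 7/3)
obs 9: x=0 → posterior Dirichlet(5, 9, 10, 14/3, 7/3)
obs 10: x=4 → posterior Dirichlet(5, 9, 10, 14/3, 10/3)
obs 11: x=1 → posterior Dirichlet(5, 10, 10, 14/3, 10/3)
obs 12: x=1 → posterior Dirichlet(5, 11, 10, 14/3, 10/3)

alpha_1=5, alpha_2=11, alpha_3=10, alpha_4=14/3, alpha_5=10/3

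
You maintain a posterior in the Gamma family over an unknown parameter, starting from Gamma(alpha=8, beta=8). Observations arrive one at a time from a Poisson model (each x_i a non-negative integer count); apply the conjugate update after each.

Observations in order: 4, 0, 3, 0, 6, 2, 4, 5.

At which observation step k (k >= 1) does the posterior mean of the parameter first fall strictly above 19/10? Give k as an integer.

obs 1: x=4 → posterior Gamma(12, 9)
obs 2: x=0 → posterior Gamma(12, 10)
obs 3: x=3 → posterior Gamma(15, 11)
obs 4: x=0 → posterior Gamma(15, 12)
obs 5: x=6 → posterior Gamma(21, 13)
obs 6: x=2 → posterior Gamma(23, 14)
obs 7: x=4 → posterior Gamma(27, 15)
obs 8: x=5 → posterior Gamma(32, 16)

k = 8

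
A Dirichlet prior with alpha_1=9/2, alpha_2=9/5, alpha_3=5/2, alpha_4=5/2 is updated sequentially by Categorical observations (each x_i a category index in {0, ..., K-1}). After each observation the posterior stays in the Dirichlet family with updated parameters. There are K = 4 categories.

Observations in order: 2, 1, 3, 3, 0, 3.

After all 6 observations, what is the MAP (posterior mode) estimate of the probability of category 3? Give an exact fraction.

45/133

obs 1: x=2 → posterior Dirichlet(9/2, 9/5, 7/2, 5/2)
obs 2: x=1 → posterior Dirichlet(9/2, 14/5, 7/2, 5/2)
obs 3: x=3 → posterior Dirichlet(9/2, 14/5, 7/2, 7/2)
obs 4: x=3 → posterior Dirichlet(9/2, 14/5, 7/2, 9/2)
obs 5: x=0 → posterior Dirichlet(11/2, 14/5, 7/2, 9/2)
obs 6: x=3 → posterior Dirichlet(11/2, 14/5, 7/2, 11/2)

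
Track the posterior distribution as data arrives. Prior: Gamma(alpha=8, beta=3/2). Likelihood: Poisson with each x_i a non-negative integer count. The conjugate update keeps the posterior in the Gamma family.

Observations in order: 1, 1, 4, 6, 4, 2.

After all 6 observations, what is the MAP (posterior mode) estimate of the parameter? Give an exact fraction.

10/3

obs 1: x=1 → posterior Gamma(9, 5/2)
obs 2: x=1 → posterior Gamma(10, 7/2)
obs 3: x=4 → posterior Gamma(14, 9/2)
obs 4: x=6 → posterior Gamma(20, 11/2)
obs 5: x=4 → posterior Gamma(24, 13/2)
obs 6: x=2 → posterior Gamma(26, 15/2)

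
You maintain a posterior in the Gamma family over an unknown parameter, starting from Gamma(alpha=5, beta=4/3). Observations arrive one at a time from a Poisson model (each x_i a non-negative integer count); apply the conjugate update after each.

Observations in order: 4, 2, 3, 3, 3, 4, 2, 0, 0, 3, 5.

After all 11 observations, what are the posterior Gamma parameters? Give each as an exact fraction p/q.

obs 1: x=4 → posterior Gamma(9, 7/3)
obs 2: x=2 → posterior Gamma(11, 10/3)
obs 3: x=3 → posterior Gamma(14, 13/3)
obs 4: x=3 → posterior Gamma(17, 16/3)
obs 5: x=3 → posterior Gamma(20, 19/3)
obs 6: x=4 → posterior Gamma(24, 22/3)
obs 7: x=2 → posterior Gamma(26, 25/3)
obs 8: x=0 → posterior Gamma(26, 28/3)
obs 9: x=0 → posterior Gamma(26, 31/3)
obs 10: x=3 → posterior Gamma(29, 34/3)
obs 11: x=5 → posterior Gamma(34, 37/3)

alpha=34, beta=37/3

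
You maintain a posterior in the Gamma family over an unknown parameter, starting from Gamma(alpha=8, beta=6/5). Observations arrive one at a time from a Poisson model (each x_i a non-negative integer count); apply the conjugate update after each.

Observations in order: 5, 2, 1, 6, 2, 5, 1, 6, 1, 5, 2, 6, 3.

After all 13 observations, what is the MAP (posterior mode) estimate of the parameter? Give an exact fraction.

260/71

obs 1: x=5 → posterior Gamma(13, 11/5)
obs 2: x=2 → posterior Gamma(15, 16/5)
obs 3: x=1 → posterior Gamma(16, 21/5)
obs 4: x=6 → posterior Gamma(22, 26/5)
obs 5: x=2 → posterior Gamma(24, 31/5)
obs 6: x=5 → posterior Gamma(29, 36/5)
obs 7: x=1 → posterior Gamma(30, 41/5)
obs 8: x=6 → posterior Gamma(36, 46/5)
obs 9: x=1 → posterior Gamma(37, 51/5)
obs 10: x=5 → posterior Gamma(42, 56/5)
obs 11: x=2 → posterior Gamma(44, 61/5)
obs 12: x=6 → posterior Gamma(50, 66/5)
obs 13: x=3 → posterior Gamma(53, 71/5)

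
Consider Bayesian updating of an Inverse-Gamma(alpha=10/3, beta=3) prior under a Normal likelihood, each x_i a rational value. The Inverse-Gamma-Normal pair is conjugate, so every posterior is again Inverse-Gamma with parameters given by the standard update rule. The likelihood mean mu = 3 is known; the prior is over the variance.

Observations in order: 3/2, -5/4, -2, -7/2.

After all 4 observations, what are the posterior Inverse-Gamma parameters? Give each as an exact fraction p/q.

alpha=16/3, beta=1497/32

obs 1: x=3/2 → posterior Inverse-Gamma(23/6, 33/8)
obs 2: x=-5/4 → posterior Inverse-Gamma(13/3, 421/32)
obs 3: x=-2 → posterior Inverse-Gamma(29/6, 821/32)
obs 4: x=-7/2 → posterior Inverse-Gamma(16/3, 1497/32)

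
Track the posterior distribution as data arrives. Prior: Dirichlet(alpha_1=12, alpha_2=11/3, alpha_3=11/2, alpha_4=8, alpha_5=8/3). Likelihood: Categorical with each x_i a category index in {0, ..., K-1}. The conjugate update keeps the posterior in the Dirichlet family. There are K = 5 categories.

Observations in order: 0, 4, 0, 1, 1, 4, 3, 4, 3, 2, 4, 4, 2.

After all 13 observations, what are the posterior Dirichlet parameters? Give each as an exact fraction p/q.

obs 1: x=0 → posterior Dirichlet(13, 11/3, 11/2, 8, 8/3)
obs 2: x=4 → posterior Dirichlet(13, 11/3, 11/2, 8, 11/3)
obs 3: x=0 → posterior Dirichlet(14, 11/3, 11/2, 8, 11/3)
obs 4: x=1 → posterior Dirichlet(14, 14/3, 11/2, 8, 11/3)
obs 5: x=1 → posterior Dirichlet(14, 17/3, 11/2, 8, 11/3)
obs 6: x=4 → posterior Dirichlet(14, 17/3, 11/2, 8, 14/3)
obs 7: x=3 → posterior Dirichlet(14, 17/3, 11/2, 9, 14/3)
obs 8: x=4 → posterior Dirichlet(14, 17/3, 11/2, 9, 17/3)
obs 9: x=3 → posterior Dirichlet(14, 17/3, 11/2, 10, 17/3)
obs 10: x=2 → posterior Dirichlet(14, 17/3, 13/2, 10, 17/3)
obs 11: x=4 → posterior Dirichlet(14, 17/3, 13/2, 10, 20/3)
obs 12: x=4 → posterior Dirichlet(14, 17/3, 13/2, 10, 23/3)
obs 13: x=2 → posterior Dirichlet(14, 17/3, 15/2, 10, 23/3)

alpha_1=14, alpha_2=17/3, alpha_3=15/2, alpha_4=10, alpha_5=23/3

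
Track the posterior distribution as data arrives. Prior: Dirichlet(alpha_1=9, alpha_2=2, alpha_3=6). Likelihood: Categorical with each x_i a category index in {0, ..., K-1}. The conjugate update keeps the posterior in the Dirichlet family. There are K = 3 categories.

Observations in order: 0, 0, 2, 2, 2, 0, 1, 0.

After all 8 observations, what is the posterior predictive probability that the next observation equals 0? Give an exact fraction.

13/25

obs 1: x=0 → posterior Dirichlet(10, 2, 6)
obs 2: x=0 → posterior Dirichlet(11, 2, 6)
obs 3: x=2 → posterior Dirichlet(11, 2, 7)
obs 4: x=2 → posterior Dirichlet(11, 2, 8)
obs 5: x=2 → posterior Dirichlet(11, 2, 9)
obs 6: x=0 → posterior Dirichlet(12, 2, 9)
obs 7: x=1 → posterior Dirichlet(12, 3, 9)
obs 8: x=0 → posterior Dirichlet(13, 3, 9)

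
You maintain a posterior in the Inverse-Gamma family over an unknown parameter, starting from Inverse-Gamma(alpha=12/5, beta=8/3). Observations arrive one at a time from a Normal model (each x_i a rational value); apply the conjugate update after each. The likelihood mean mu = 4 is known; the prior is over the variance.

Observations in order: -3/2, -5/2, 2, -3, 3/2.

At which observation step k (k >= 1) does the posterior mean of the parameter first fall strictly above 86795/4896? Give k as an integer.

k = 4

obs 1: x=-3/2 → posterior Inverse-Gamma(29/10, 427/24)
obs 2: x=-5/2 → posterior Inverse-Gamma(17/5, 467/12)
obs 3: x=2 → posterior Inverse-Gamma(39/10, 491/12)
obs 4: x=-3 → posterior Inverse-Gamma(22/5, 785/12)
obs 5: x=3/2 → posterior Inverse-Gamma(49/10, 1645/24)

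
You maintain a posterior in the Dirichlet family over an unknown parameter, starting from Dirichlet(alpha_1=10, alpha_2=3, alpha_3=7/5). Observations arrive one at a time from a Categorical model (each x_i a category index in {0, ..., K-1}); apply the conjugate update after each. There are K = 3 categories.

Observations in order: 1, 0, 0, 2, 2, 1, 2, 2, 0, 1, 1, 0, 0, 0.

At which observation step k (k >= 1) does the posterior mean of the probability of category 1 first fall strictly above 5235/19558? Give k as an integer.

k = 11

obs 1: x=1 → posterior Dirichlet(10, 4, 7/5)
obs 2: x=0 → posterior Dirichlet(11, 4, 7/5)
obs 3: x=0 → posterior Dirichlet(12, 4, 7/5)
obs 4: x=2 → posterior Dirichlet(12, 4, 12/5)
obs 5: x=2 → posterior Dirichlet(12, 4, 17/5)
obs 6: x=1 → posterior Dirichlet(12, 5, 17/5)
obs 7: x=2 → posterior Dirichlet(12, 5, 22/5)
obs 8: x=2 → posterior Dirichlet(12, 5, 27/5)
obs 9: x=0 → posterior Dirichlet(13, 5, 27/5)
obs 10: x=1 → posterior Dirichlet(13, 6, 27/5)
obs 11: x=1 → posterior Dirichlet(13, 7, 27/5)
obs 12: x=0 → posterior Dirichlet(14, 7, 27/5)
obs 13: x=0 → posterior Dirichlet(15, 7, 27/5)
obs 14: x=0 → posterior Dirichlet(16, 7, 27/5)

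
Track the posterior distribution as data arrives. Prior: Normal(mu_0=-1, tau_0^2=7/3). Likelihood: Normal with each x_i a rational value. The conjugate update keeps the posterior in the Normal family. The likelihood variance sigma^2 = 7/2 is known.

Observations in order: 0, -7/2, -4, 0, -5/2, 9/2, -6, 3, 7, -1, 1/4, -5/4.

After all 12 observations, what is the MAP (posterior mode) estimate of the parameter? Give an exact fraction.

obs 1: x=0 → posterior Normal(-3/5, 7/5)
obs 2: x=-7/2 → posterior Normal(-10/7, 1)
obs 3: x=-4 → posterior Normal(-2, 7/9)
obs 4: x=0 → posterior Normal(-18/11, 7/11)
obs 5: x=-5/2 → posterior Normal(-23/13, 7/13)
obs 6: x=9/2 → posterior Normal(-14/15, 7/15)
obs 7: x=-6 → posterior Normal(-26/17, 7/17)
obs 8: x=3 → posterior Normal(-20/19, 7/19)
obs 9: x=7 → posterior Normal(-2/7, 1/3)
obs 10: x=-1 → posterior Normal(-8/23, 7/23)
obs 11: x=1/4 → posterior Normal(-3/10, 7/25)
obs 12: x=-5/4 → posterior Normal(-10/27, 7/27)

-10/27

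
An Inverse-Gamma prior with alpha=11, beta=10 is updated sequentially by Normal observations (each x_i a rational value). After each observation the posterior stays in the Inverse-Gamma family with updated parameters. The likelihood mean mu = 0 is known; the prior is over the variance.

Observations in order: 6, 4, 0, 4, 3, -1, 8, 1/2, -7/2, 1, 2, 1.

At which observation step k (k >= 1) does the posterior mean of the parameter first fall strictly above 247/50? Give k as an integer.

obs 1: x=6 → posterior Inverse-Gamma(23/2, 28)
obs 2: x=4 → posterior Inverse-Gamma(12, 36)
obs 3: x=0 → posterior Inverse-Gamma(25/2, 36)
obs 4: x=4 → posterior Inverse-Gamma(13, 44)
obs 5: x=3 → posterior Inverse-Gamma(27/2, 97/2)
obs 6: x=-1 → posterior Inverse-Gamma(14, 49)
obs 7: x=8 → posterior Inverse-Gamma(29/2, 81)
obs 8: x=1/2 → posterior Inverse-Gamma(15, 649/8)
obs 9: x=-7/2 → posterior Inverse-Gamma(31/2, 349/4)
obs 10: x=1 → posterior Inverse-Gamma(16, 351/4)
obs 11: x=2 → posterior Inverse-Gamma(33/2, 359/4)
obs 12: x=1 → posterior Inverse-Gamma(17, 361/4)

k = 7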